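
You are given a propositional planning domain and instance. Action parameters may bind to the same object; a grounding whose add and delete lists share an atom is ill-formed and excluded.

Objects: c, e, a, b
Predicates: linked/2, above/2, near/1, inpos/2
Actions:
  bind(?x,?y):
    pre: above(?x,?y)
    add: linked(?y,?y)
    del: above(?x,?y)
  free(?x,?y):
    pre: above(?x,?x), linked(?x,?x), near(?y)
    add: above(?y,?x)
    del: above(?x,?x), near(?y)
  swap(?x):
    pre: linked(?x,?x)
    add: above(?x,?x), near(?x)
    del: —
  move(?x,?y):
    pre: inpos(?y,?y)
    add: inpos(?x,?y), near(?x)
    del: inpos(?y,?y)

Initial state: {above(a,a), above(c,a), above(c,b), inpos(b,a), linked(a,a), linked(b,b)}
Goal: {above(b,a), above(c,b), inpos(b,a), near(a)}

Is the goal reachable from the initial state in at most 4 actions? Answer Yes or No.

Yes

1. swap(a)  →  {above(a,a), above(c,a), above(c,b), inpos(b,a), linked(a,a), linked(b,b), near(a)}
2. swap(b)  →  {above(a,a), above(b,b), above(c,a), above(c,b), inpos(b,a), linked(a,a), linked(b,b), near(a), near(b)}
3. free(a,b)  →  {above(b,a), above(b,b), above(c,a), above(c,b), inpos(b,a), linked(a,a), linked(b,b), near(a)}
optimal plan length = 3; 3 ≤ 4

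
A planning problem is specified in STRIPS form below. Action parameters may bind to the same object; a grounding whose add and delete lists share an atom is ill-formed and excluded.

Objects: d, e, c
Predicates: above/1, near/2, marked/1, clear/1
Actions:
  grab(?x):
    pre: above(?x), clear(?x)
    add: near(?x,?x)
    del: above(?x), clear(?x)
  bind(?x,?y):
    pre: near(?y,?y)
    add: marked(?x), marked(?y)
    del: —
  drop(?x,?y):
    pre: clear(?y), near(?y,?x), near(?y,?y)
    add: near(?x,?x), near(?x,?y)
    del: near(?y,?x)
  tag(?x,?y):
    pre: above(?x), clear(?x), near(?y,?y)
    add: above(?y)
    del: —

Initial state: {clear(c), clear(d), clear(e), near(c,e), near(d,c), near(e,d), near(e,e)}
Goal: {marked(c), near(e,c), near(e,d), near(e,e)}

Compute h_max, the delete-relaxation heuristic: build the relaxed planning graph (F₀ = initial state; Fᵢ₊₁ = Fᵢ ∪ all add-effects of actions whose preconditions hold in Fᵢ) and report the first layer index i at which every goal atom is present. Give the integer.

3

F0 = init (7 atoms)
F1 = F0 ∪ {marked(c), marked(d), marked(e), near(d,d), near(d,e)}  (12 atoms)
F2 = F1 ∪ {near(c,c), near(c,d)}  (14 atoms)
F3 = F2 ∪ {near(e,c)}  (15 atoms)
goal ⊆ F3  ⇒  h_max = 3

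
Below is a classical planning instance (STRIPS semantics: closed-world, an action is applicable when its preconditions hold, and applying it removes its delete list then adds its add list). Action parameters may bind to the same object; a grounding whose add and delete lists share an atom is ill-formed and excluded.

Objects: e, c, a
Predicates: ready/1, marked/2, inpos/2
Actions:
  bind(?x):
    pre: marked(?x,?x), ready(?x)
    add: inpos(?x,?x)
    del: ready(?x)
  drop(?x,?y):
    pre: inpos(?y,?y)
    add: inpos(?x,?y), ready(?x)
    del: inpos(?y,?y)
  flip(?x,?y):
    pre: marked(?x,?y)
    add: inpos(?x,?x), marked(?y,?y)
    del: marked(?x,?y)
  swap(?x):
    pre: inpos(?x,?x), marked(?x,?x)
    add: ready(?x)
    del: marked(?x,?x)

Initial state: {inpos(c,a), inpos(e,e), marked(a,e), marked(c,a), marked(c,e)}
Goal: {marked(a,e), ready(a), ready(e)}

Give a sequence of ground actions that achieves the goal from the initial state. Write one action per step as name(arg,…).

1. drop(a,e)  →  {inpos(a,e), inpos(c,a), marked(a,e), marked(c,a), marked(c,e), ready(a)}
2. flip(c,e)  →  {inpos(a,e), inpos(c,a), inpos(c,c), marked(a,e), marked(c,a), marked(e,e), ready(a)}
3. drop(e,c)  →  {inpos(a,e), inpos(c,a), inpos(e,c), marked(a,e), marked(c,a), marked(e,e), ready(a), ready(e)}

drop(a,e); flip(c,e); drop(e,c)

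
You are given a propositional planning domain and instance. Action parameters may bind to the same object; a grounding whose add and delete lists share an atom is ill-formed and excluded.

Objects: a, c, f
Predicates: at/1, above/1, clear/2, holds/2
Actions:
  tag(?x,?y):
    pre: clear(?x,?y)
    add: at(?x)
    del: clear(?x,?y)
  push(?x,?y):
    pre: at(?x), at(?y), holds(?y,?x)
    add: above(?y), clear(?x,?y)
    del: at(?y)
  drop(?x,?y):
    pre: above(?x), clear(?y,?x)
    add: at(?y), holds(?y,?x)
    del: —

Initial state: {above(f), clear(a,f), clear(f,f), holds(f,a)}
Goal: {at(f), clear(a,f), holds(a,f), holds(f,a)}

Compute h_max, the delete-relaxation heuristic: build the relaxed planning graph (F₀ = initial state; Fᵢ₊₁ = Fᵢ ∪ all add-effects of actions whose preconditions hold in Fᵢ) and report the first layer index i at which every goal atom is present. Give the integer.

F0 = init (4 atoms)
F1 = F0 ∪ {at(a), at(f), holds(a,f), holds(f,f)}  (8 atoms)
goal ⊆ F1  ⇒  h_max = 1

1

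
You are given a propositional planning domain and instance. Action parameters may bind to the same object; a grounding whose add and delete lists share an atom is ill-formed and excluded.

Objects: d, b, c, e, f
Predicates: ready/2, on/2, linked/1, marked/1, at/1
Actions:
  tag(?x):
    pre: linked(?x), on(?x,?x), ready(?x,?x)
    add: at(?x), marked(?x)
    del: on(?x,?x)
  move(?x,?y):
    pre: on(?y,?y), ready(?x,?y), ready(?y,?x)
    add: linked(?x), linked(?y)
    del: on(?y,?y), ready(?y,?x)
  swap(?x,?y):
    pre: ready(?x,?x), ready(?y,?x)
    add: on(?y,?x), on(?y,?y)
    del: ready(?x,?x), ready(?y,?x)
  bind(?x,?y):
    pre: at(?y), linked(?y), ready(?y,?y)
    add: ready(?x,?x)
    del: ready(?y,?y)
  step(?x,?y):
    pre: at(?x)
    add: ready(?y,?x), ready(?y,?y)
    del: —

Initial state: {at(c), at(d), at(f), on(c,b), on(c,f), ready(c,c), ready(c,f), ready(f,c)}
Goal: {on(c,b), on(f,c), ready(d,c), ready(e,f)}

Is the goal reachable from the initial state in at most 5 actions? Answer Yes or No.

Yes

1. swap(c,f)  →  {at(c), at(d), at(f), on(c,b), on(c,f), on(f,c), on(f,f), ready(c,f)}
2. step(c,d)  →  {at(c), at(d), at(f), on(c,b), on(c,f), on(f,c), on(f,f), ready(c,f), ready(d,c), ready(d,d)}
3. step(f,e)  →  {at(c), at(d), at(f), on(c,b), on(c,f), on(f,c), on(f,f), ready(c,f), ready(d,c), ready(d,d), ready(e,e), ready(e,f)}
optimal plan length = 3; 3 ≤ 5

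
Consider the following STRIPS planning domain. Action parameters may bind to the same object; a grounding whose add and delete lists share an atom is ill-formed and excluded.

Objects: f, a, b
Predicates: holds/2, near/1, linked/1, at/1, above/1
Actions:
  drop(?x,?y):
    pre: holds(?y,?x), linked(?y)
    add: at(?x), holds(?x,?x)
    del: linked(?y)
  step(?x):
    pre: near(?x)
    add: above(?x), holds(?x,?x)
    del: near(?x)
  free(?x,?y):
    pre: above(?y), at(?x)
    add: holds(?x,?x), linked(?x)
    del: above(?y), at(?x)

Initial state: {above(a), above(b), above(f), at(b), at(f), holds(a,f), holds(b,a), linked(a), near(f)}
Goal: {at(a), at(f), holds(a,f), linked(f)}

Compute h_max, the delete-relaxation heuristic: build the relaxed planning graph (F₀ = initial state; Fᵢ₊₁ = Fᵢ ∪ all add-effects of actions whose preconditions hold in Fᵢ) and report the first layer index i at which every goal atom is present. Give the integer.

2

F0 = init (9 atoms)
F1 = F0 ∪ {holds(b,b), holds(f,f), linked(b), linked(f)}  (13 atoms)
F2 = F1 ∪ {at(a), holds(a,a)}  (15 atoms)
goal ⊆ F2  ⇒  h_max = 2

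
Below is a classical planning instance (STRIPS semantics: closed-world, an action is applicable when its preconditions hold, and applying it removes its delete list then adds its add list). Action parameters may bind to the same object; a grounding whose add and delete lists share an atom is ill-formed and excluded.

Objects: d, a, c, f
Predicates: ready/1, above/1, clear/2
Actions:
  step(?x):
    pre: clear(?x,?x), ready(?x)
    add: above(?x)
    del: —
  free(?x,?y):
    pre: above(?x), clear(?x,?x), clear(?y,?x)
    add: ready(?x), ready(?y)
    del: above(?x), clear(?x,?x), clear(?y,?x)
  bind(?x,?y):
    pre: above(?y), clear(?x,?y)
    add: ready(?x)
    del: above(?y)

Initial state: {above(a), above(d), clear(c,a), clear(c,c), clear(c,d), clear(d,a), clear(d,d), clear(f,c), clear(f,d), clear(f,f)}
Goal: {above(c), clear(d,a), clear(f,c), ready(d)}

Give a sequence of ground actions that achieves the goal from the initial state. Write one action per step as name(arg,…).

free(d,c); step(c)

1. free(d,c)  →  {above(a), clear(c,a), clear(c,c), clear(d,a), clear(f,c), clear(f,d), clear(f,f), ready(c), ready(d)}
2. step(c)  →  {above(a), above(c), clear(c,a), clear(c,c), clear(d,a), clear(f,c), clear(f,d), clear(f,f), ready(c), ready(d)}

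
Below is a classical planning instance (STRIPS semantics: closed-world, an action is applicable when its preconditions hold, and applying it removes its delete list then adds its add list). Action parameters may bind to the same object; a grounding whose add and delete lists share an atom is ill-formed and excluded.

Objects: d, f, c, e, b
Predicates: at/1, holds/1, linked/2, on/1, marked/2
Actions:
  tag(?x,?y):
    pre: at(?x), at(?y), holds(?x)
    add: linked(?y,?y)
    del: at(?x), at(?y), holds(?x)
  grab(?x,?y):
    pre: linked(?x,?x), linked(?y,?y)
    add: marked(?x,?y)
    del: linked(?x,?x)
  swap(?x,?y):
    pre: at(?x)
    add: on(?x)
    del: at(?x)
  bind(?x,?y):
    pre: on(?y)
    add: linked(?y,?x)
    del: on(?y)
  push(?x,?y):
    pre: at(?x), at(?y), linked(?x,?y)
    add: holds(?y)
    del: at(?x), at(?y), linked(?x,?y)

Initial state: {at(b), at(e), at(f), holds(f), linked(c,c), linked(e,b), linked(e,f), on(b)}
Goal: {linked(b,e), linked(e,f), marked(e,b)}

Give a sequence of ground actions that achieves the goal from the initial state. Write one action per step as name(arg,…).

tag(f,e); bind(e,b); swap(b,d); bind(b,b); grab(e,b)

1. tag(f,e)  →  {at(b), linked(c,c), linked(e,b), linked(e,e), linked(e,f), on(b)}
2. bind(e,b)  →  {at(b), linked(b,e), linked(c,c), linked(e,b), linked(e,e), linked(e,f)}
3. swap(b,d)  →  {linked(b,e), linked(c,c), linked(e,b), linked(e,e), linked(e,f), on(b)}
4. bind(b,b)  →  {linked(b,b), linked(b,e), linked(c,c), linked(e,b), linked(e,e), linked(e,f)}
5. grab(e,b)  →  {linked(b,b), linked(b,e), linked(c,c), linked(e,b), linked(e,f), marked(e,b)}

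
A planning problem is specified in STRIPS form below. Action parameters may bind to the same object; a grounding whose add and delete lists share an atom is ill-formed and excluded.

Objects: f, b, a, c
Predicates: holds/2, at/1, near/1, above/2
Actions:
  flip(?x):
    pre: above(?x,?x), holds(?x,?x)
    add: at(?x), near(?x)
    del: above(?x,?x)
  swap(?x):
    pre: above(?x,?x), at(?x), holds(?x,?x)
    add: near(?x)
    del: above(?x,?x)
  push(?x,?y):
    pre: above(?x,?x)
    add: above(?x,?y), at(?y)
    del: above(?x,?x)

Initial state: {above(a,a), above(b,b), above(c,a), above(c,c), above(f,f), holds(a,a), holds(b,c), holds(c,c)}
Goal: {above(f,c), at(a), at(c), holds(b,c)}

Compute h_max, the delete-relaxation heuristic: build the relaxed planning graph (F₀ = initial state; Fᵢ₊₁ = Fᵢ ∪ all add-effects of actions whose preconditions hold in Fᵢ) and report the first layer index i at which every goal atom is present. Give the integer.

1

F0 = init (8 atoms)
F1 = F0 ∪ {above(a,b), above(a,c), above(a,f), above(b,a), above(b,c), above(b,f), above(c,b), above(c,f), above(f,a), above(f,b), above(f,c), at(a), at(b), at(c), at(f), near(a), near(c)}  (25 atoms)
goal ⊆ F1  ⇒  h_max = 1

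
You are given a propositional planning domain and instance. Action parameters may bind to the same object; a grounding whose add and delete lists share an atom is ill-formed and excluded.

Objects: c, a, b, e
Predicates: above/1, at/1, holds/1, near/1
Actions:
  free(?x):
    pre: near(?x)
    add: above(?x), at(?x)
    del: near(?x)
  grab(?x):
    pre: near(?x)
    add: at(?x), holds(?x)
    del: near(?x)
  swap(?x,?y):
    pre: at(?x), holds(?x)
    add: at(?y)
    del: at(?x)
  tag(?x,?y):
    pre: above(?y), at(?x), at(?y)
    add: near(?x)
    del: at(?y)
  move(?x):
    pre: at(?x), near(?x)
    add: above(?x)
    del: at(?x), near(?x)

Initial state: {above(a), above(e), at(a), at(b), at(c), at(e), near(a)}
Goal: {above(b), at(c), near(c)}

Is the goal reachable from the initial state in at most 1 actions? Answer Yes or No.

1. tag(c,a)  →  {above(a), above(e), at(b), at(c), at(e), near(a), near(c)}
2. tag(b,e)  →  {above(a), above(e), at(b), at(c), near(a), near(b), near(c)}
3. free(b)  →  {above(a), above(b), above(e), at(b), at(c), near(a), near(c)}
optimal plan length = 3; 3 > 1

No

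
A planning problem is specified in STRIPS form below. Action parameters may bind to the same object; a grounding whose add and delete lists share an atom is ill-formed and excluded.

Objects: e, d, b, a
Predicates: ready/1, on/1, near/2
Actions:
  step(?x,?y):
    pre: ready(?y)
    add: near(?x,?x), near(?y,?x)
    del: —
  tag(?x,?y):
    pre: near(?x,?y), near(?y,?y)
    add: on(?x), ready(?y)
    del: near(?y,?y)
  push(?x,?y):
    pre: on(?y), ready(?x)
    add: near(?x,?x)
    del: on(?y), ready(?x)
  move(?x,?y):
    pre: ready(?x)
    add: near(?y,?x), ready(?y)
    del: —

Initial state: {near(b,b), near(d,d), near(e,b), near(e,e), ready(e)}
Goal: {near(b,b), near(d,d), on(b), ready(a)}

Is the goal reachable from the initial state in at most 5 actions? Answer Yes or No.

Yes

1. tag(b,b)  →  {near(d,d), near(e,b), near(e,e), on(b), ready(b), ready(e)}
2. step(b,e)  →  {near(b,b), near(d,d), near(e,b), near(e,e), on(b), ready(b), ready(e)}
3. move(e,a)  →  {near(a,e), near(b,b), near(d,d), near(e,b), near(e,e), on(b), ready(a), ready(b), ready(e)}
optimal plan length = 3; 3 ≤ 5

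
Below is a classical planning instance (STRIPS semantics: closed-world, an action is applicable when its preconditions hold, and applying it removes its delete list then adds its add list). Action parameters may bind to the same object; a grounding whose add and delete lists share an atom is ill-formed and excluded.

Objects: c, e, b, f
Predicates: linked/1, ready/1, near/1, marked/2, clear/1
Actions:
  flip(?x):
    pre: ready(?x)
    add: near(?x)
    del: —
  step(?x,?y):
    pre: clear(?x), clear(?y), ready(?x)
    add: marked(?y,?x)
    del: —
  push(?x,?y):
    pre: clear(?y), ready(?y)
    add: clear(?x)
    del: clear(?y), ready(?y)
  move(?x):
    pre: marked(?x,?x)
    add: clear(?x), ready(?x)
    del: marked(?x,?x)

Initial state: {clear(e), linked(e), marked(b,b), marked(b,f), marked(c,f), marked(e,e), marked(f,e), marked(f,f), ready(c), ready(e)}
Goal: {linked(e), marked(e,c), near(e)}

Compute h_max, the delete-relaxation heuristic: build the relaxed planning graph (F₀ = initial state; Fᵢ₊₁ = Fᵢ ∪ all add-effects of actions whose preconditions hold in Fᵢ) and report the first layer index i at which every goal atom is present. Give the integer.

F0 = init (10 atoms)
F1 = F0 ∪ {clear(b), clear(c), clear(f), near(c), near(e), ready(b), ready(f)}  (17 atoms)
F2 = F1 ∪ {marked(b,c), marked(b,e), marked(c,b), marked(c,c), marked(c,e), marked(e,b), marked(e,c), marked(e,f), marked(f,b), marked(f,c), near(b), near(f)}  (29 atoms)
goal ⊆ F2  ⇒  h_max = 2

2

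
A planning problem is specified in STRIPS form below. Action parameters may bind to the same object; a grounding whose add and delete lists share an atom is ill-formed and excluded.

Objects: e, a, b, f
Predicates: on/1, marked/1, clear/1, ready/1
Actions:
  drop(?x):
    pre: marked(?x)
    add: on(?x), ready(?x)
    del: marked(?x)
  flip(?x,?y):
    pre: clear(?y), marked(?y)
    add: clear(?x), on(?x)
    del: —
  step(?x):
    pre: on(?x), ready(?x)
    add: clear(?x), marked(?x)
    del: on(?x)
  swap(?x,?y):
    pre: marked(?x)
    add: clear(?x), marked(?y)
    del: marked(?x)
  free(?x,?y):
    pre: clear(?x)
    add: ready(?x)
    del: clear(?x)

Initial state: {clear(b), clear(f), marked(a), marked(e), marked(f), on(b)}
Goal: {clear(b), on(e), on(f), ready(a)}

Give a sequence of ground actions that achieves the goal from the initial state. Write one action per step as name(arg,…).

drop(e); drop(a); drop(f)

1. drop(e)  →  {clear(b), clear(f), marked(a), marked(f), on(b), on(e), ready(e)}
2. drop(a)  →  {clear(b), clear(f), marked(f), on(a), on(b), on(e), ready(a), ready(e)}
3. drop(f)  →  {clear(b), clear(f), on(a), on(b), on(e), on(f), ready(a), ready(e), ready(f)}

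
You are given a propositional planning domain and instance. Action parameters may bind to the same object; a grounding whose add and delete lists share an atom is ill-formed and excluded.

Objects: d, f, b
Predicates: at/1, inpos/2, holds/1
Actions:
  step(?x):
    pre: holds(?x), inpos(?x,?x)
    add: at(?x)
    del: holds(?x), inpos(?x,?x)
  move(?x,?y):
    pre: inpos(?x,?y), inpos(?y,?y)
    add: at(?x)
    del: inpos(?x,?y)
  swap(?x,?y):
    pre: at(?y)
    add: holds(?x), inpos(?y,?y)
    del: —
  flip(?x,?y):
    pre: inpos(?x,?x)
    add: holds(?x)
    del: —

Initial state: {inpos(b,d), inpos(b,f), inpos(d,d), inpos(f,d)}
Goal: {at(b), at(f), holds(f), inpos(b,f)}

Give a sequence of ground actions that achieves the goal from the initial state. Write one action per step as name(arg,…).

1. move(f,d)  →  {at(f), inpos(b,d), inpos(b,f), inpos(d,d)}
2. move(b,d)  →  {at(b), at(f), inpos(b,f), inpos(d,d)}
3. swap(f,f)  →  {at(b), at(f), holds(f), inpos(b,f), inpos(d,d), inpos(f,f)}

move(f,d); move(b,d); swap(f,f)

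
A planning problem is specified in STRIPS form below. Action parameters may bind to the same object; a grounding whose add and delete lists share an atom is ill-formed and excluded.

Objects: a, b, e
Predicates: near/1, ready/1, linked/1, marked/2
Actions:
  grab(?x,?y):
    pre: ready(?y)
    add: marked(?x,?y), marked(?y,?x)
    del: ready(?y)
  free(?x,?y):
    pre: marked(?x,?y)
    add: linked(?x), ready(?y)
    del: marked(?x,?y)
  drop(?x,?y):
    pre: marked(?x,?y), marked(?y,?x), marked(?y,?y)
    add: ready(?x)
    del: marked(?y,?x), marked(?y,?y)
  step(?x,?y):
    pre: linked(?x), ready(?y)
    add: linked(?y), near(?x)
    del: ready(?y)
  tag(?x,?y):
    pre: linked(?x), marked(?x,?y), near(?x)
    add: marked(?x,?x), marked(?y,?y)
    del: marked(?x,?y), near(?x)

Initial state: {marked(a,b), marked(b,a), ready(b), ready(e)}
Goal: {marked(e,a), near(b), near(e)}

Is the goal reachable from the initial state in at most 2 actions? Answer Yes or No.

1. free(b,a)  →  {linked(b), marked(a,b), ready(a), ready(b), ready(e)}
2. grab(e,a)  →  {linked(b), marked(a,b), marked(a,e), marked(e,a), ready(b), ready(e)}
3. step(b,e)  →  {linked(b), linked(e), marked(a,b), marked(a,e), marked(e,a), near(b), ready(b)}
4. step(e,b)  →  {linked(b), linked(e), marked(a,b), marked(a,e), marked(e,a), near(b), near(e)}
optimal plan length = 4; 4 > 2

No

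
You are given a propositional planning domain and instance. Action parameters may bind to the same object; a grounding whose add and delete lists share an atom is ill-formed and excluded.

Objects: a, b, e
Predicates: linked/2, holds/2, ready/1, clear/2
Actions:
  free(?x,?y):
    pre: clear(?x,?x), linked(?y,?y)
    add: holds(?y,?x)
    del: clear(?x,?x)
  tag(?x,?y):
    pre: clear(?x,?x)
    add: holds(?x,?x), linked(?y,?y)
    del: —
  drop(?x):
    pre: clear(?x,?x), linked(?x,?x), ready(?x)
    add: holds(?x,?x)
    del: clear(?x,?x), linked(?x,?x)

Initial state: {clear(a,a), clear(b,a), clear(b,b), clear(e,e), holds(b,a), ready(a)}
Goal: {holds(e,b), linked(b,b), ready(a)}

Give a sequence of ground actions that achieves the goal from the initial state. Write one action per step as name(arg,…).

tag(a,b); tag(a,e); free(b,e)

1. tag(a,b)  →  {clear(a,a), clear(b,a), clear(b,b), clear(e,e), holds(a,a), holds(b,a), linked(b,b), ready(a)}
2. tag(a,e)  →  {clear(a,a), clear(b,a), clear(b,b), clear(e,e), holds(a,a), holds(b,a), linked(b,b), linked(e,e), ready(a)}
3. free(b,e)  →  {clear(a,a), clear(b,a), clear(e,e), holds(a,a), holds(b,a), holds(e,b), linked(b,b), linked(e,e), ready(a)}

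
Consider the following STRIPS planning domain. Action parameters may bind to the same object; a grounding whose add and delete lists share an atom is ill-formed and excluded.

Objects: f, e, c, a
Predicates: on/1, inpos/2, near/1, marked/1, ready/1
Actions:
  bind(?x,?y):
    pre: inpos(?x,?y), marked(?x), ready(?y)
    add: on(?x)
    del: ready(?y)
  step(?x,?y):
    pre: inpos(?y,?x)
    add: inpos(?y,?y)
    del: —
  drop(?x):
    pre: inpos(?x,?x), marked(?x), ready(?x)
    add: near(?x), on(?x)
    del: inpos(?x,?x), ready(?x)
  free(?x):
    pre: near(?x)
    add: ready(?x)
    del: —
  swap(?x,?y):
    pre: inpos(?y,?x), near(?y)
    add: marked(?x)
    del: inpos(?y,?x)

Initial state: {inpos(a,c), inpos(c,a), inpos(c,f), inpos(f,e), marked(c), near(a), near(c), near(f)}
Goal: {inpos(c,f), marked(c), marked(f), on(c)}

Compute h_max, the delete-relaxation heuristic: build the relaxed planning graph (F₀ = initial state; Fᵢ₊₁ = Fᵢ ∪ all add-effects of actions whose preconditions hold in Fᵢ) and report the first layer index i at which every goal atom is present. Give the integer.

2

F0 = init (8 atoms)
F1 = F0 ∪ {inpos(a,a), inpos(c,c), inpos(f,f), marked(a), marked(e), marked(f), ready(a), ready(c), ready(f)}  (17 atoms)
F2 = F1 ∪ {on(a), on(c), on(f)}  (20 atoms)
goal ⊆ F2  ⇒  h_max = 2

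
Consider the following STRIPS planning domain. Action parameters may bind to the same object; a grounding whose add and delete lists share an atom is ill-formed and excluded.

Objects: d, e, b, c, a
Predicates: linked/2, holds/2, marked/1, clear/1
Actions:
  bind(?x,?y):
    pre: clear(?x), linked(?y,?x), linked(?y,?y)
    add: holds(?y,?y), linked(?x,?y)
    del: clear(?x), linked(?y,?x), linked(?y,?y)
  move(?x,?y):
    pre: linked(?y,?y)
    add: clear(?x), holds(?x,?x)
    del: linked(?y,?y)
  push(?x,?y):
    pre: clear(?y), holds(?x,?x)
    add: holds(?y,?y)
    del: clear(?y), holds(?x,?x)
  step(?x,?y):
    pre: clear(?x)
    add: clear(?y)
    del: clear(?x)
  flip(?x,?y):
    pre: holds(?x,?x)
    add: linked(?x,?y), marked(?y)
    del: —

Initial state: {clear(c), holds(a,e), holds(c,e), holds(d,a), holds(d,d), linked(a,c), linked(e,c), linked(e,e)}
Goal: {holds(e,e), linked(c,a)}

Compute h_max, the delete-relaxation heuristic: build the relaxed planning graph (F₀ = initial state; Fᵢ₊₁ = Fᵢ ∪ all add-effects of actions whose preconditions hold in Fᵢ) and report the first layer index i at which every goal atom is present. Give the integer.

2

F0 = init (8 atoms)
F1 = F0 ∪ {clear(a), clear(b), clear(d), clear(e), holds(a,a), holds(b,b), holds(c,c), holds(e,e), linked(c,e), linked(d,a), linked(d,b), linked(d,c), linked(d,d), linked(d,e), marked(a), marked(b), marked(c), marked(d), marked(e)}  (27 atoms)
F2 = F1 ∪ {linked(a,a), linked(a,b), linked(a,d), linked(a,e), linked(b,a), linked(b,b), linked(b,c), linked(b,d), linked(b,e), linked(c,a), linked(c,b), linked(c,c), linked(c,d), linked(e,a), linked(e,b), linked(e,d)}  (43 atoms)
goal ⊆ F2  ⇒  h_max = 2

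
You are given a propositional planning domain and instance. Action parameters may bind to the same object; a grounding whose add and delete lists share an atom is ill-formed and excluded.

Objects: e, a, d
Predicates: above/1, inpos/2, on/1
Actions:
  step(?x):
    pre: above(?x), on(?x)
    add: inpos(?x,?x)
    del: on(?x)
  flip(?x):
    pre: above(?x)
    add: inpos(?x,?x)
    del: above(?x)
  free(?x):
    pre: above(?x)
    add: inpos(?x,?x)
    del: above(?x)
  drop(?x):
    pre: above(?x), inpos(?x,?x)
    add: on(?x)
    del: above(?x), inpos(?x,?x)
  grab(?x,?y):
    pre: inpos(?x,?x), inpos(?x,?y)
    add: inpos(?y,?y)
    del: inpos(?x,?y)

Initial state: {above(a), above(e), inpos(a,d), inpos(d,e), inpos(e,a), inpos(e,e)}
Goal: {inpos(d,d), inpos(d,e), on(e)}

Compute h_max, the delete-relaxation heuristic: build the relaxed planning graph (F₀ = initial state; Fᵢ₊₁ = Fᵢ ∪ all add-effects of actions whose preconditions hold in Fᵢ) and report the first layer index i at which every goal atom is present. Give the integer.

2

F0 = init (6 atoms)
F1 = F0 ∪ {inpos(a,a), on(e)}  (8 atoms)
F2 = F1 ∪ {inpos(d,d), on(a)}  (10 atoms)
goal ⊆ F2  ⇒  h_max = 2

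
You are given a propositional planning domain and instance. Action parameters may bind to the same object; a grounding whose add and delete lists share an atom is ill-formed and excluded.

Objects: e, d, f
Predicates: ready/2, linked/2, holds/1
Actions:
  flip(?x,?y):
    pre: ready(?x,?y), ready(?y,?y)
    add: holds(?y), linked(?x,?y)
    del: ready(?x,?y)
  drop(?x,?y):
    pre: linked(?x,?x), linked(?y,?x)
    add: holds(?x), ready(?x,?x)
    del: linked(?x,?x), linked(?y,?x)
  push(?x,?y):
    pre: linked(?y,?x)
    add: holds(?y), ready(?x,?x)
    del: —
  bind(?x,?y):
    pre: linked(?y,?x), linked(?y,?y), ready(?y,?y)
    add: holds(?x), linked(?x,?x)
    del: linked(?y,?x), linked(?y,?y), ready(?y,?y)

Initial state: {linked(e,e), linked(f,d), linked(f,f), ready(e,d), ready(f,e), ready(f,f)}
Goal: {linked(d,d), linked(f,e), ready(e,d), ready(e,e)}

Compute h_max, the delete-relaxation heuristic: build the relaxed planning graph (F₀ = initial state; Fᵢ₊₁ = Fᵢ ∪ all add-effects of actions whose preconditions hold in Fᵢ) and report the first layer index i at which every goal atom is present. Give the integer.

F0 = init (6 atoms)
F1 = F0 ∪ {holds(d), holds(e), holds(f), linked(d,d), ready(d,d), ready(e,e)}  (12 atoms)
F2 = F1 ∪ {linked(e,d), linked(f,e)}  (14 atoms)
goal ⊆ F2  ⇒  h_max = 2

2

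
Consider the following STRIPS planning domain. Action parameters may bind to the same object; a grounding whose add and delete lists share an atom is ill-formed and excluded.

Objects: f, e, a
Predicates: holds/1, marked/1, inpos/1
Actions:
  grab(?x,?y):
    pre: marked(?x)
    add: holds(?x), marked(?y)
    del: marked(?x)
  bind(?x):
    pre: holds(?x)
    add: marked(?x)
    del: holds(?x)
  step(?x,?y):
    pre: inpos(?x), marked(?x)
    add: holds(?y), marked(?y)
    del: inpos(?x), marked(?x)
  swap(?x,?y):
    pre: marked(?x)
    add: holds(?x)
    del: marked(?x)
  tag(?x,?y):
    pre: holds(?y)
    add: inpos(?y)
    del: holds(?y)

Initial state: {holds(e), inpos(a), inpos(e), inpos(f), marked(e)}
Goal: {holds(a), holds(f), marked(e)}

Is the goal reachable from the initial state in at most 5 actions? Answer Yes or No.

1. grab(e,f)  →  {holds(e), inpos(a), inpos(e), inpos(f), marked(f)}
2. grab(f,a)  →  {holds(e), holds(f), inpos(a), inpos(e), inpos(f), marked(a)}
3. grab(a,e)  →  {holds(a), holds(e), holds(f), inpos(a), inpos(e), inpos(f), marked(e)}
optimal plan length = 3; 3 ≤ 5

Yes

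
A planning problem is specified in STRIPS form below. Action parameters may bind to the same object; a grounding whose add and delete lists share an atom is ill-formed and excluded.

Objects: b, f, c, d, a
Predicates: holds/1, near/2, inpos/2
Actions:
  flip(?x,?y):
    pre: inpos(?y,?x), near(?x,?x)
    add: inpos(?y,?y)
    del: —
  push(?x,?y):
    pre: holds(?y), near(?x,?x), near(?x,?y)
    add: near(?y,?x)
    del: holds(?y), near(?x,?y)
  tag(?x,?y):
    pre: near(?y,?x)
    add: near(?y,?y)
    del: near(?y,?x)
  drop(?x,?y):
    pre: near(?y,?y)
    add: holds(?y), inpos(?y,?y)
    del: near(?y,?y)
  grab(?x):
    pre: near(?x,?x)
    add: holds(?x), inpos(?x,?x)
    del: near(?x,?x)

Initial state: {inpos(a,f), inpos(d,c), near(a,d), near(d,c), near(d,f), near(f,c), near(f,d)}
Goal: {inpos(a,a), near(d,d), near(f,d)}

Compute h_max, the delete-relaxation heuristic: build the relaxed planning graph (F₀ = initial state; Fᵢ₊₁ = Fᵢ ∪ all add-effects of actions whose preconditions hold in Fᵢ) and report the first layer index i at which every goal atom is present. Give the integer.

F0 = init (7 atoms)
F1 = F0 ∪ {near(a,a), near(d,d), near(f,f)}  (10 atoms)
F2 = F1 ∪ {holds(a), holds(d), holds(f), inpos(a,a), inpos(d,d), inpos(f,f)}  (16 atoms)
goal ⊆ F2  ⇒  h_max = 2

2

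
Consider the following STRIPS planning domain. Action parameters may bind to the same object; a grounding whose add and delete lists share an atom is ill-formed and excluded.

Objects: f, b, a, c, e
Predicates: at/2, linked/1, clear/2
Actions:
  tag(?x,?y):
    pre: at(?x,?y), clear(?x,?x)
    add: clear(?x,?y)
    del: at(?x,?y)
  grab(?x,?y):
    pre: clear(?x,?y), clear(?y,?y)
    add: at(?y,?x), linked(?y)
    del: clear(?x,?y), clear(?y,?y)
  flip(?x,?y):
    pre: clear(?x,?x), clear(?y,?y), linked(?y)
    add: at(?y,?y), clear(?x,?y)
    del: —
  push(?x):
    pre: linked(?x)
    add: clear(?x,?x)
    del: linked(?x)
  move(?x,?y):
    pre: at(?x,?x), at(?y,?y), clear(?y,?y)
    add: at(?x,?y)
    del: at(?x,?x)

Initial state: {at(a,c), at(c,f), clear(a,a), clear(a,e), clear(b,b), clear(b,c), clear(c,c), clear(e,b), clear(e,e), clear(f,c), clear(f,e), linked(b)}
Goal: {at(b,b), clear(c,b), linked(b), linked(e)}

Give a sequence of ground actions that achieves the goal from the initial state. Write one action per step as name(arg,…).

1. grab(f,e)  →  {at(a,c), at(c,f), at(e,f), clear(a,a), clear(a,e), clear(b,b), clear(b,c), clear(c,c), clear(e,b), clear(f,c), linked(b), linked(e)}
2. flip(c,b)  →  {at(a,c), at(b,b), at(c,f), at(e,f), clear(a,a), clear(a,e), clear(b,b), clear(b,c), clear(c,b), clear(c,c), clear(e,b), clear(f,c), linked(b), linked(e)}

grab(f,e); flip(c,b)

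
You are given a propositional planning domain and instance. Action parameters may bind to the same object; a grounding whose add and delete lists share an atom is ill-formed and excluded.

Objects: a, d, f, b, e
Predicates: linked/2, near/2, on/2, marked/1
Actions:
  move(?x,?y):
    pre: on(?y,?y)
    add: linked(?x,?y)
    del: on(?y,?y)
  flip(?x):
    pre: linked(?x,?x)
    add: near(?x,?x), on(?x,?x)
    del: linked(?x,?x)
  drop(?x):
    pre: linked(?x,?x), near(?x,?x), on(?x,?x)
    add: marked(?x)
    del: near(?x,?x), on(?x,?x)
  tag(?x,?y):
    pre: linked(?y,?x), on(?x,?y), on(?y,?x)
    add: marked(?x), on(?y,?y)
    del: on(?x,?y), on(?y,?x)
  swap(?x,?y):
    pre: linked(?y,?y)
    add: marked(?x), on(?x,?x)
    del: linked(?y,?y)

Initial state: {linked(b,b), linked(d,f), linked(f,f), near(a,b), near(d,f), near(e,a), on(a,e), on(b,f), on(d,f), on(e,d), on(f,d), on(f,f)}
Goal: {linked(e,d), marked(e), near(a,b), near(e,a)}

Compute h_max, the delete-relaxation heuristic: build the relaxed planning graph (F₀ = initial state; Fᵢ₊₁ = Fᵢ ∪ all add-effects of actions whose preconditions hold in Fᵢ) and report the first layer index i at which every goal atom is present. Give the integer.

F0 = init (12 atoms)
F1 = F0 ∪ {linked(a,f), linked(b,f), linked(e,f), marked(a), marked(b), marked(d), marked(e), marked(f), near(b,b), near(f,f), on(a,a), on(b,b), on(d,d), on(e,e)}  (26 atoms)
F2 = F1 ∪ {linked(a,a), linked(a,b), linked(a,d), linked(a,e), linked(b,a), linked(b,d), linked(b,e), linked(d,a), linked(d,b), linked(d,d), linked(d,e), linked(e,a), linked(e,b), linked(e,d), linked(e,e), linked(f,a), linked(f,b), linked(f,d), linked(f,e)}  (45 atoms)
goal ⊆ F2  ⇒  h_max = 2

2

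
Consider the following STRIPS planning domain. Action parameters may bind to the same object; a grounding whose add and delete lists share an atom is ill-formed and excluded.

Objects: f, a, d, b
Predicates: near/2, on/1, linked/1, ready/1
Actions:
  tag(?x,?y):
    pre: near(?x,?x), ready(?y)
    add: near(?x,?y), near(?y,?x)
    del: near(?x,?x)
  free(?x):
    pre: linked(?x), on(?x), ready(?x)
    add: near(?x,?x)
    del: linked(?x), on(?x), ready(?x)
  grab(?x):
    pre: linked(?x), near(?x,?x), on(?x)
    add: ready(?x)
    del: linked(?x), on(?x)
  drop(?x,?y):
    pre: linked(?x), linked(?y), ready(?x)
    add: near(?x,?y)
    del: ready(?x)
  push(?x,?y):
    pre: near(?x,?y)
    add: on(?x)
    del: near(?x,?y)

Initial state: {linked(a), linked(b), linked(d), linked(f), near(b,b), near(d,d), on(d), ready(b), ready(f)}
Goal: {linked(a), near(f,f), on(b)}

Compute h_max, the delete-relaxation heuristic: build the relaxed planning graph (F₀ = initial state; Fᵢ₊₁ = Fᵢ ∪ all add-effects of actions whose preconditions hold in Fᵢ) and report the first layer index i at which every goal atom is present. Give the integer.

1

F0 = init (9 atoms)
F1 = F0 ∪ {near(b,a), near(b,d), near(b,f), near(d,b), near(d,f), near(f,a), near(f,b), near(f,d), near(f,f), on(b), ready(d)}  (20 atoms)
goal ⊆ F1  ⇒  h_max = 1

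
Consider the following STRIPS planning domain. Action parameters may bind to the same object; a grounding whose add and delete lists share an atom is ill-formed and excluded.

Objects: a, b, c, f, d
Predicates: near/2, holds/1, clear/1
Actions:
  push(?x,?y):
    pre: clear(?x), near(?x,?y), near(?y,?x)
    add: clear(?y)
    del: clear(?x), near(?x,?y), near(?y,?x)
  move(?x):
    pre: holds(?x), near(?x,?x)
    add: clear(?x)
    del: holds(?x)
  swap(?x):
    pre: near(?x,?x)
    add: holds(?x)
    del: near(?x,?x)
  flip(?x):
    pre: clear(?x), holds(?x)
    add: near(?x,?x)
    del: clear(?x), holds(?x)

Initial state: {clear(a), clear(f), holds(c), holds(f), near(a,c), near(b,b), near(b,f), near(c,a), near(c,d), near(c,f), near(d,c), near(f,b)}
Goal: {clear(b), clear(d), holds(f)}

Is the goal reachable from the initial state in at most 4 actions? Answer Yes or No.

Yes

1. push(a,c)  →  {clear(c), clear(f), holds(c), holds(f), near(b,b), near(b,f), near(c,d), near(c,f), near(d,c), near(f,b)}
2. push(c,d)  →  {clear(d), clear(f), holds(c), holds(f), near(b,b), near(b,f), near(c,f), near(f,b)}
3. push(f,b)  →  {clear(b), clear(d), holds(c), holds(f), near(b,b), near(c,f)}
optimal plan length = 3; 3 ≤ 4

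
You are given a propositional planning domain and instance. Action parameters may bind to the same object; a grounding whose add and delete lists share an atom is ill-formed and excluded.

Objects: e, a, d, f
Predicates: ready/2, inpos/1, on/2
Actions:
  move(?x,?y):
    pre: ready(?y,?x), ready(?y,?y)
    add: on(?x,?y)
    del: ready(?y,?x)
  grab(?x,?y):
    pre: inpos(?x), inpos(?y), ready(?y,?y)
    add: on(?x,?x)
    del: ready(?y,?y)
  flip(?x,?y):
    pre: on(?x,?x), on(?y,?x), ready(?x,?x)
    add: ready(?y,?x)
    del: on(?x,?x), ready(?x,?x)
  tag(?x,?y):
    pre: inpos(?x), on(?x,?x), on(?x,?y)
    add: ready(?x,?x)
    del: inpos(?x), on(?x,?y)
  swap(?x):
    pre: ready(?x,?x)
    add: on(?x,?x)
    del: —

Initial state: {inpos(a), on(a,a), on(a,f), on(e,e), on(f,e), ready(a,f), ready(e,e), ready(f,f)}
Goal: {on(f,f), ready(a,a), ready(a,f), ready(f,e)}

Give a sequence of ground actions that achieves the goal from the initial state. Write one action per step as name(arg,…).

move(f,f); flip(e,f); tag(a,a)

1. move(f,f)  →  {inpos(a), on(a,a), on(a,f), on(e,e), on(f,e), on(f,f), ready(a,f), ready(e,e)}
2. flip(e,f)  →  {inpos(a), on(a,a), on(a,f), on(f,e), on(f,f), ready(a,f), ready(f,e)}
3. tag(a,a)  →  {on(a,f), on(f,e), on(f,f), ready(a,a), ready(a,f), ready(f,e)}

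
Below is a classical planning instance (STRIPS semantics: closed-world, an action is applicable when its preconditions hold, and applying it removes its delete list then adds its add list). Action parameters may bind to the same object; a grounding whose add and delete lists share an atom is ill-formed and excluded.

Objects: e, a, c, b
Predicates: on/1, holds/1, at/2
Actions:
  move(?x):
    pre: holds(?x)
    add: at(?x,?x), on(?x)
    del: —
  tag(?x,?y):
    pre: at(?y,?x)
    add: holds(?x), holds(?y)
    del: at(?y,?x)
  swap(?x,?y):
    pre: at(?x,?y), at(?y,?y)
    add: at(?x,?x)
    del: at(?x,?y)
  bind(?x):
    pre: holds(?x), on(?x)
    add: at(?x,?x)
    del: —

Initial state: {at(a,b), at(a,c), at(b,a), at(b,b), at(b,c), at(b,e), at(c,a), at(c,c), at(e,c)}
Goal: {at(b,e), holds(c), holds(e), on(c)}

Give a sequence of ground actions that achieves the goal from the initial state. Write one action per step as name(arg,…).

1. tag(c,e)  →  {at(a,b), at(a,c), at(b,a), at(b,b), at(b,c), at(b,e), at(c,a), at(c,c), holds(c), holds(e)}
2. move(c)  →  {at(a,b), at(a,c), at(b,a), at(b,b), at(b,c), at(b,e), at(c,a), at(c,c), holds(c), holds(e), on(c)}

tag(c,e); move(c)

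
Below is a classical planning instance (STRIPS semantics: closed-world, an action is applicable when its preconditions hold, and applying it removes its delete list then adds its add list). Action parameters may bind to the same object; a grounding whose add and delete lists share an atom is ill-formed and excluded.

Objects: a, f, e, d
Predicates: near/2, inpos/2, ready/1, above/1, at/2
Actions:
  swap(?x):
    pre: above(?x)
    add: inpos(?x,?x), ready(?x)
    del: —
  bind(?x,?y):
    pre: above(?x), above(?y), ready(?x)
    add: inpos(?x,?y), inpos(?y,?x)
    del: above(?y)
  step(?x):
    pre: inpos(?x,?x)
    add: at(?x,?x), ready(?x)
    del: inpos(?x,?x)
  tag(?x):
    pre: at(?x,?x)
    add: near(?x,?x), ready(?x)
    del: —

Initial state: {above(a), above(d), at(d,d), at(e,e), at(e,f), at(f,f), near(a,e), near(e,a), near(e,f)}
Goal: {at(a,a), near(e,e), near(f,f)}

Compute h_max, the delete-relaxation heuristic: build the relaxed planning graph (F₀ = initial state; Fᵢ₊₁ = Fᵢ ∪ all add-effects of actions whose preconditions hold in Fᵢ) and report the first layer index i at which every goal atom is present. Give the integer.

2

F0 = init (9 atoms)
F1 = F0 ∪ {inpos(a,a), inpos(d,d), near(d,d), near(e,e), near(f,f), ready(a), ready(d), ready(e), ready(f)}  (18 atoms)
F2 = F1 ∪ {at(a,a), inpos(a,d), inpos(d,a)}  (21 atoms)
goal ⊆ F2  ⇒  h_max = 2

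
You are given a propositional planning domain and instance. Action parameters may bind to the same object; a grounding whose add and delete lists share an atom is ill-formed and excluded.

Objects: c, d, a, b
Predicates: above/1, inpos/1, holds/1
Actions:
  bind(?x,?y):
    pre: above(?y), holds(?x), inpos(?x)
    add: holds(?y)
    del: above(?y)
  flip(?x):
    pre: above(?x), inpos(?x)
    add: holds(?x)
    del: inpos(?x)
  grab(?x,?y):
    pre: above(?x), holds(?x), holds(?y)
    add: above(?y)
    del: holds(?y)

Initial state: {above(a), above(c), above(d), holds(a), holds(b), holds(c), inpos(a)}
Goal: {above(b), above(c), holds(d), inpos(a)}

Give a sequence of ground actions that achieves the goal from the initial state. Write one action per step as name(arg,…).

1. bind(a,d)  →  {above(a), above(c), holds(a), holds(b), holds(c), holds(d), inpos(a)}
2. grab(c,b)  →  {above(a), above(b), above(c), holds(a), holds(c), holds(d), inpos(a)}

bind(a,d); grab(c,b)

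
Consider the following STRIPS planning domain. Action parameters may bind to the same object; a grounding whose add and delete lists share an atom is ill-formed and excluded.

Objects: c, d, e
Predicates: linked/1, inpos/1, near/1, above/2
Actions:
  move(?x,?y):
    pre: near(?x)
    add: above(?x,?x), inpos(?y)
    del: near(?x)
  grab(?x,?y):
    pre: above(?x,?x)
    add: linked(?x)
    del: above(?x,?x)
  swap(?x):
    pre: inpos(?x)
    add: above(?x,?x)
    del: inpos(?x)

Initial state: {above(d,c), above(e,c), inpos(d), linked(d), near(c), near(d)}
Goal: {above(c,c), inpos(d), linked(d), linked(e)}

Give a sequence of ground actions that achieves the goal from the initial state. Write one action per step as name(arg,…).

move(c,e); swap(e); grab(e,c)

1. move(c,e)  →  {above(c,c), above(d,c), above(e,c), inpos(d), inpos(e), linked(d), near(d)}
2. swap(e)  →  {above(c,c), above(d,c), above(e,c), above(e,e), inpos(d), linked(d), near(d)}
3. grab(e,c)  →  {above(c,c), above(d,c), above(e,c), inpos(d), linked(d), linked(e), near(d)}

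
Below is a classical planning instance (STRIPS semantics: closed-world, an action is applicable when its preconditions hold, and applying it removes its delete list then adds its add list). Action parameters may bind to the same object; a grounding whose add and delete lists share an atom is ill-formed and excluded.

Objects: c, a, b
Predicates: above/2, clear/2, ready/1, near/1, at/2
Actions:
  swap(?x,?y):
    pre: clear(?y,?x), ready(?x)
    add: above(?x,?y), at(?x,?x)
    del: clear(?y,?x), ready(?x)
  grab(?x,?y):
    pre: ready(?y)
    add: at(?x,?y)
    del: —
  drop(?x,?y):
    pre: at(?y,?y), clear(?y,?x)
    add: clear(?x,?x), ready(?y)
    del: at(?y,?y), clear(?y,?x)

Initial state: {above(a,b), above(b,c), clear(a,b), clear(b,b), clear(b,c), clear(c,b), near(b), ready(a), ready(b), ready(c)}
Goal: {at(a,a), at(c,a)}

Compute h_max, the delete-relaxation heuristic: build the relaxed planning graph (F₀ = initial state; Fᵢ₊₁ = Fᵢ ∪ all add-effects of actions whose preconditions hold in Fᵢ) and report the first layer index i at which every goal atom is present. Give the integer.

F0 = init (10 atoms)
F1 = F0 ∪ {above(b,a), above(b,b), above(c,b), at(a,a), at(a,b), at(a,c), at(b,a), at(b,b), at(b,c), at(c,a), at(c,b), at(c,c)}  (22 atoms)
goal ⊆ F1  ⇒  h_max = 1

1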